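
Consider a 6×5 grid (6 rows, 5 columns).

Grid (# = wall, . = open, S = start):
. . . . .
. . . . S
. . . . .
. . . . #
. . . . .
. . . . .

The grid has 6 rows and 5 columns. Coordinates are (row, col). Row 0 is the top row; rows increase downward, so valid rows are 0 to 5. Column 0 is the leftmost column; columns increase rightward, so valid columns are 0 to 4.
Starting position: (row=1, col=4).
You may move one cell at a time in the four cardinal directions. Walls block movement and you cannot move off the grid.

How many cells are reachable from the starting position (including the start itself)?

Answer: Reachable cells: 29

Derivation:
BFS flood-fill from (row=1, col=4):
  Distance 0: (row=1, col=4)
  Distance 1: (row=0, col=4), (row=1, col=3), (row=2, col=4)
  Distance 2: (row=0, col=3), (row=1, col=2), (row=2, col=3)
  Distance 3: (row=0, col=2), (row=1, col=1), (row=2, col=2), (row=3, col=3)
  Distance 4: (row=0, col=1), (row=1, col=0), (row=2, col=1), (row=3, col=2), (row=4, col=3)
  Distance 5: (row=0, col=0), (row=2, col=0), (row=3, col=1), (row=4, col=2), (row=4, col=4), (row=5, col=3)
  Distance 6: (row=3, col=0), (row=4, col=1), (row=5, col=2), (row=5, col=4)
  Distance 7: (row=4, col=0), (row=5, col=1)
  Distance 8: (row=5, col=0)
Total reachable: 29 (grid has 29 open cells total)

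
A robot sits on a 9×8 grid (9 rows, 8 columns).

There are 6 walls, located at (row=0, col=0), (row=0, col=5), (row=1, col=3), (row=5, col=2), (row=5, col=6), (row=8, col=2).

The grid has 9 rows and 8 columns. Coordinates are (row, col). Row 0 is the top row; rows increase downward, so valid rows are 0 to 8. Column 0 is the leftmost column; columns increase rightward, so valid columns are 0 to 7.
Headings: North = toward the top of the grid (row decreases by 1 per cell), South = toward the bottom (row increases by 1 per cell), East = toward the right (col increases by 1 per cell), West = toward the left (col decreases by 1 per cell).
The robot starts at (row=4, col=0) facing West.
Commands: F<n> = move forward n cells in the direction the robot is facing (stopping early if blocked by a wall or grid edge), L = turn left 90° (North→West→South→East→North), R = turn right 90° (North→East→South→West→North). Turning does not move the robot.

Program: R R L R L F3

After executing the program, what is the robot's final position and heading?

Start: (row=4, col=0), facing West
  R: turn right, now facing North
  R: turn right, now facing East
  L: turn left, now facing North
  R: turn right, now facing East
  L: turn left, now facing North
  F3: move forward 3, now at (row=1, col=0)
Final: (row=1, col=0), facing North

Answer: Final position: (row=1, col=0), facing North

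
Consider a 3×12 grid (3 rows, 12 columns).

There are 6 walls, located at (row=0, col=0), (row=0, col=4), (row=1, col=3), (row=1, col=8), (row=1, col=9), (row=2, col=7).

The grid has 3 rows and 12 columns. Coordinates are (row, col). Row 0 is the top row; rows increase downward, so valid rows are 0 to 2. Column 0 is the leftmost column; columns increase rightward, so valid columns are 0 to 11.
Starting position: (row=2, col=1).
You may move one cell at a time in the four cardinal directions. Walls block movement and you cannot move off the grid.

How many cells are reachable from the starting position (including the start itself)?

Answer: Reachable cells: 30

Derivation:
BFS flood-fill from (row=2, col=1):
  Distance 0: (row=2, col=1)
  Distance 1: (row=1, col=1), (row=2, col=0), (row=2, col=2)
  Distance 2: (row=0, col=1), (row=1, col=0), (row=1, col=2), (row=2, col=3)
  Distance 3: (row=0, col=2), (row=2, col=4)
  Distance 4: (row=0, col=3), (row=1, col=4), (row=2, col=5)
  Distance 5: (row=1, col=5), (row=2, col=6)
  Distance 6: (row=0, col=5), (row=1, col=6)
  Distance 7: (row=0, col=6), (row=1, col=7)
  Distance 8: (row=0, col=7)
  Distance 9: (row=0, col=8)
  Distance 10: (row=0, col=9)
  Distance 11: (row=0, col=10)
  Distance 12: (row=0, col=11), (row=1, col=10)
  Distance 13: (row=1, col=11), (row=2, col=10)
  Distance 14: (row=2, col=9), (row=2, col=11)
  Distance 15: (row=2, col=8)
Total reachable: 30 (grid has 30 open cells total)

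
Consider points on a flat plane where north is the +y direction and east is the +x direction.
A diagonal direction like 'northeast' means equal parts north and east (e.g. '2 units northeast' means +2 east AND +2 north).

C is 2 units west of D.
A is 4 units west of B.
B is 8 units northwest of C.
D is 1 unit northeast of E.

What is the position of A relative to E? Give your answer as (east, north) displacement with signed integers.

Place E at the origin (east=0, north=0).
  D is 1 unit northeast of E: delta (east=+1, north=+1); D at (east=1, north=1).
  C is 2 units west of D: delta (east=-2, north=+0); C at (east=-1, north=1).
  B is 8 units northwest of C: delta (east=-8, north=+8); B at (east=-9, north=9).
  A is 4 units west of B: delta (east=-4, north=+0); A at (east=-13, north=9).
Therefore A relative to E: (east=-13, north=9).

Answer: A is at (east=-13, north=9) relative to E.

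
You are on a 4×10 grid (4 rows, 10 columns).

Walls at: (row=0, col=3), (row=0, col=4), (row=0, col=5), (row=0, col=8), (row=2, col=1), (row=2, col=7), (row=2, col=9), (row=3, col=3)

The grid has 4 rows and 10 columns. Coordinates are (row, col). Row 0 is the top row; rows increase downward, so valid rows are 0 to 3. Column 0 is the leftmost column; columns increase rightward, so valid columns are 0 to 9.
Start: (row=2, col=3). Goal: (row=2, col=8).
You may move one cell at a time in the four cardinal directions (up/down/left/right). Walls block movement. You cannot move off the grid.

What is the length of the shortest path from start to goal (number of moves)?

BFS from (row=2, col=3) until reaching (row=2, col=8):
  Distance 0: (row=2, col=3)
  Distance 1: (row=1, col=3), (row=2, col=2), (row=2, col=4)
  Distance 2: (row=1, col=2), (row=1, col=4), (row=2, col=5), (row=3, col=2), (row=3, col=4)
  Distance 3: (row=0, col=2), (row=1, col=1), (row=1, col=5), (row=2, col=6), (row=3, col=1), (row=3, col=5)
  Distance 4: (row=0, col=1), (row=1, col=0), (row=1, col=6), (row=3, col=0), (row=3, col=6)
  Distance 5: (row=0, col=0), (row=0, col=6), (row=1, col=7), (row=2, col=0), (row=3, col=7)
  Distance 6: (row=0, col=7), (row=1, col=8), (row=3, col=8)
  Distance 7: (row=1, col=9), (row=2, col=8), (row=3, col=9)  <- goal reached here
One shortest path (7 moves): (row=2, col=3) -> (row=2, col=4) -> (row=2, col=5) -> (row=2, col=6) -> (row=1, col=6) -> (row=1, col=7) -> (row=1, col=8) -> (row=2, col=8)

Answer: Shortest path length: 7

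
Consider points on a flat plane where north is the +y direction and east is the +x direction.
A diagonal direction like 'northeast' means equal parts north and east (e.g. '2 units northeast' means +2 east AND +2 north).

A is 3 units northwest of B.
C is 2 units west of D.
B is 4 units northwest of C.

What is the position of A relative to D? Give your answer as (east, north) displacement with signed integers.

Place D at the origin (east=0, north=0).
  C is 2 units west of D: delta (east=-2, north=+0); C at (east=-2, north=0).
  B is 4 units northwest of C: delta (east=-4, north=+4); B at (east=-6, north=4).
  A is 3 units northwest of B: delta (east=-3, north=+3); A at (east=-9, north=7).
Therefore A relative to D: (east=-9, north=7).

Answer: A is at (east=-9, north=7) relative to D.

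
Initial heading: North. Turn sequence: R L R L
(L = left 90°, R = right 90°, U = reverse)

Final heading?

Start: North
  R (right (90° clockwise)) -> East
  L (left (90° counter-clockwise)) -> North
  R (right (90° clockwise)) -> East
  L (left (90° counter-clockwise)) -> North
Final: North

Answer: Final heading: North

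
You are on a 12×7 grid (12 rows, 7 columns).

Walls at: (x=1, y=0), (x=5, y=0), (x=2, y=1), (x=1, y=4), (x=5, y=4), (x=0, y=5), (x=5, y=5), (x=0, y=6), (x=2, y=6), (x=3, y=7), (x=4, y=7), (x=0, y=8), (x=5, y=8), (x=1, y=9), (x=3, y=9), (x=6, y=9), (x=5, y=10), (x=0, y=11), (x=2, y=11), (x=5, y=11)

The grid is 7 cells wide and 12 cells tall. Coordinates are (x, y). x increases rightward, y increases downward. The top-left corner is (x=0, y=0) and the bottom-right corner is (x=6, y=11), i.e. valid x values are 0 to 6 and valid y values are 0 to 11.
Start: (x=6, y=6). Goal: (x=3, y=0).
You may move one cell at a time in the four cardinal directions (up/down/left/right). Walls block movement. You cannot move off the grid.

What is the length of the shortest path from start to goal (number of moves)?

Answer: Shortest path length: 9

Derivation:
BFS from (x=6, y=6) until reaching (x=3, y=0):
  Distance 0: (x=6, y=6)
  Distance 1: (x=6, y=5), (x=5, y=6), (x=6, y=7)
  Distance 2: (x=6, y=4), (x=4, y=6), (x=5, y=7), (x=6, y=8)
  Distance 3: (x=6, y=3), (x=4, y=5), (x=3, y=6)
  Distance 4: (x=6, y=2), (x=5, y=3), (x=4, y=4), (x=3, y=5)
  Distance 5: (x=6, y=1), (x=5, y=2), (x=4, y=3), (x=3, y=4), (x=2, y=5)
  Distance 6: (x=6, y=0), (x=5, y=1), (x=4, y=2), (x=3, y=3), (x=2, y=4), (x=1, y=5)
  Distance 7: (x=4, y=1), (x=3, y=2), (x=2, y=3), (x=1, y=6)
  Distance 8: (x=4, y=0), (x=3, y=1), (x=2, y=2), (x=1, y=3), (x=1, y=7)
  Distance 9: (x=3, y=0), (x=1, y=2), (x=0, y=3), (x=0, y=7), (x=2, y=7), (x=1, y=8)  <- goal reached here
One shortest path (9 moves): (x=6, y=6) -> (x=5, y=6) -> (x=4, y=6) -> (x=3, y=6) -> (x=3, y=5) -> (x=3, y=4) -> (x=3, y=3) -> (x=3, y=2) -> (x=3, y=1) -> (x=3, y=0)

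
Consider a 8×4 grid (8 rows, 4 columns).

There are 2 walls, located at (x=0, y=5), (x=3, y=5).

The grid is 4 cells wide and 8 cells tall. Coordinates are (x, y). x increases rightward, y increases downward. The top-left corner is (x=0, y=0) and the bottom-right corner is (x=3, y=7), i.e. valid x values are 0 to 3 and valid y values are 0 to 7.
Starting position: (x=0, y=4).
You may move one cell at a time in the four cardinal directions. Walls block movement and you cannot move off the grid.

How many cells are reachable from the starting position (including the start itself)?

BFS flood-fill from (x=0, y=4):
  Distance 0: (x=0, y=4)
  Distance 1: (x=0, y=3), (x=1, y=4)
  Distance 2: (x=0, y=2), (x=1, y=3), (x=2, y=4), (x=1, y=5)
  Distance 3: (x=0, y=1), (x=1, y=2), (x=2, y=3), (x=3, y=4), (x=2, y=5), (x=1, y=6)
  Distance 4: (x=0, y=0), (x=1, y=1), (x=2, y=2), (x=3, y=3), (x=0, y=6), (x=2, y=6), (x=1, y=7)
  Distance 5: (x=1, y=0), (x=2, y=1), (x=3, y=2), (x=3, y=6), (x=0, y=7), (x=2, y=7)
  Distance 6: (x=2, y=0), (x=3, y=1), (x=3, y=7)
  Distance 7: (x=3, y=0)
Total reachable: 30 (grid has 30 open cells total)

Answer: Reachable cells: 30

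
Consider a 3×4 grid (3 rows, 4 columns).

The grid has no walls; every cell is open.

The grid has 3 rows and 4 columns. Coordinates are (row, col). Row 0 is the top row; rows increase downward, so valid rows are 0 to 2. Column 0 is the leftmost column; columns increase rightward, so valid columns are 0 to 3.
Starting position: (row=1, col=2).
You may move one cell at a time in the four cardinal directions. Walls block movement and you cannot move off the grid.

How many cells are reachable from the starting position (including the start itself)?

BFS flood-fill from (row=1, col=2):
  Distance 0: (row=1, col=2)
  Distance 1: (row=0, col=2), (row=1, col=1), (row=1, col=3), (row=2, col=2)
  Distance 2: (row=0, col=1), (row=0, col=3), (row=1, col=0), (row=2, col=1), (row=2, col=3)
  Distance 3: (row=0, col=0), (row=2, col=0)
Total reachable: 12 (grid has 12 open cells total)

Answer: Reachable cells: 12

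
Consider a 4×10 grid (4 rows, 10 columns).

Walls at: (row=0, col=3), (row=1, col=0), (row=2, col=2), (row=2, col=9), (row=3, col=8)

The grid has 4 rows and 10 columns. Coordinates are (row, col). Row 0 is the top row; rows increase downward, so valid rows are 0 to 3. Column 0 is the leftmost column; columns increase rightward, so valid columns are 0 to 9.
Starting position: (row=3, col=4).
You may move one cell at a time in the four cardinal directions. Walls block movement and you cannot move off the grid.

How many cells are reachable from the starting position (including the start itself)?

Answer: Reachable cells: 34

Derivation:
BFS flood-fill from (row=3, col=4):
  Distance 0: (row=3, col=4)
  Distance 1: (row=2, col=4), (row=3, col=3), (row=3, col=5)
  Distance 2: (row=1, col=4), (row=2, col=3), (row=2, col=5), (row=3, col=2), (row=3, col=6)
  Distance 3: (row=0, col=4), (row=1, col=3), (row=1, col=5), (row=2, col=6), (row=3, col=1), (row=3, col=7)
  Distance 4: (row=0, col=5), (row=1, col=2), (row=1, col=6), (row=2, col=1), (row=2, col=7), (row=3, col=0)
  Distance 5: (row=0, col=2), (row=0, col=6), (row=1, col=1), (row=1, col=7), (row=2, col=0), (row=2, col=8)
  Distance 6: (row=0, col=1), (row=0, col=7), (row=1, col=8)
  Distance 7: (row=0, col=0), (row=0, col=8), (row=1, col=9)
  Distance 8: (row=0, col=9)
Total reachable: 34 (grid has 35 open cells total)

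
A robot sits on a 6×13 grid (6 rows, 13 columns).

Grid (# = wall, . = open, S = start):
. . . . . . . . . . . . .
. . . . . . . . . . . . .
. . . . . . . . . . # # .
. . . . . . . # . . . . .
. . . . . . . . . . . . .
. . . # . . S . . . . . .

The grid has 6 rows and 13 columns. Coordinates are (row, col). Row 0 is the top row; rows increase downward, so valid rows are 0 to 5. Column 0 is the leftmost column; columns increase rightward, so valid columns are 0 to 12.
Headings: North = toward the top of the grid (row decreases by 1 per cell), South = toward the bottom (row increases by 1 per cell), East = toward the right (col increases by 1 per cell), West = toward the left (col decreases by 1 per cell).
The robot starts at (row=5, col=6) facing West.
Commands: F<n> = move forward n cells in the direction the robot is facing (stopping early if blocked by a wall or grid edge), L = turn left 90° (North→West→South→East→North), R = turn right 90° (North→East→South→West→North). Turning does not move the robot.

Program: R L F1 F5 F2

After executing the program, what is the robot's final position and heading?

Start: (row=5, col=6), facing West
  R: turn right, now facing North
  L: turn left, now facing West
  F1: move forward 1, now at (row=5, col=5)
  F5: move forward 1/5 (blocked), now at (row=5, col=4)
  F2: move forward 0/2 (blocked), now at (row=5, col=4)
Final: (row=5, col=4), facing West

Answer: Final position: (row=5, col=4), facing West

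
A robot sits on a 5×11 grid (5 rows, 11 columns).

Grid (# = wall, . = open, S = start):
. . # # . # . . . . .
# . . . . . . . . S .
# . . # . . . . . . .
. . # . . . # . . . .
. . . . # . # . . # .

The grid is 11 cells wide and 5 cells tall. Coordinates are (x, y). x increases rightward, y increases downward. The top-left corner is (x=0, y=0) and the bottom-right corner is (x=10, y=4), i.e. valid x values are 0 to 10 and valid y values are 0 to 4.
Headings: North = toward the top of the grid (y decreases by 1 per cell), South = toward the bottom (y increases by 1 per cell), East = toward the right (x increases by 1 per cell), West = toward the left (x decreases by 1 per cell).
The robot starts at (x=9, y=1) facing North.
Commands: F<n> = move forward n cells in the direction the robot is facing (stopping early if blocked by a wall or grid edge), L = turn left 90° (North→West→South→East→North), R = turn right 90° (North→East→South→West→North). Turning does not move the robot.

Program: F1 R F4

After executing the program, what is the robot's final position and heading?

Answer: Final position: (x=10, y=0), facing East

Derivation:
Start: (x=9, y=1), facing North
  F1: move forward 1, now at (x=9, y=0)
  R: turn right, now facing East
  F4: move forward 1/4 (blocked), now at (x=10, y=0)
Final: (x=10, y=0), facing East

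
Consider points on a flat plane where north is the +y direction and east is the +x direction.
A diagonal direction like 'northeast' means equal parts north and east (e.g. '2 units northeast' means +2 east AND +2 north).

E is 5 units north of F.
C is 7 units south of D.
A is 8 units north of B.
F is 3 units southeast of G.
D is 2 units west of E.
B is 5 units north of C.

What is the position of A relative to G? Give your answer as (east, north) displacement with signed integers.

Place G at the origin (east=0, north=0).
  F is 3 units southeast of G: delta (east=+3, north=-3); F at (east=3, north=-3).
  E is 5 units north of F: delta (east=+0, north=+5); E at (east=3, north=2).
  D is 2 units west of E: delta (east=-2, north=+0); D at (east=1, north=2).
  C is 7 units south of D: delta (east=+0, north=-7); C at (east=1, north=-5).
  B is 5 units north of C: delta (east=+0, north=+5); B at (east=1, north=0).
  A is 8 units north of B: delta (east=+0, north=+8); A at (east=1, north=8).
Therefore A relative to G: (east=1, north=8).

Answer: A is at (east=1, north=8) relative to G.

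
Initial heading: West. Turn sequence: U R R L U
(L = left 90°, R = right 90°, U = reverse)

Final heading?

Start: West
  U (U-turn (180°)) -> East
  R (right (90° clockwise)) -> South
  R (right (90° clockwise)) -> West
  L (left (90° counter-clockwise)) -> South
  U (U-turn (180°)) -> North
Final: North

Answer: Final heading: North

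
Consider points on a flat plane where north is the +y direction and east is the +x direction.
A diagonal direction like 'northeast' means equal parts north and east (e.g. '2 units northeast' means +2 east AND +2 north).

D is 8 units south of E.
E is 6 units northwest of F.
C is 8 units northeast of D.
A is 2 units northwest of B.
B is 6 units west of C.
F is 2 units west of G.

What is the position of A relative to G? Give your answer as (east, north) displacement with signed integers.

Place G at the origin (east=0, north=0).
  F is 2 units west of G: delta (east=-2, north=+0); F at (east=-2, north=0).
  E is 6 units northwest of F: delta (east=-6, north=+6); E at (east=-8, north=6).
  D is 8 units south of E: delta (east=+0, north=-8); D at (east=-8, north=-2).
  C is 8 units northeast of D: delta (east=+8, north=+8); C at (east=0, north=6).
  B is 6 units west of C: delta (east=-6, north=+0); B at (east=-6, north=6).
  A is 2 units northwest of B: delta (east=-2, north=+2); A at (east=-8, north=8).
Therefore A relative to G: (east=-8, north=8).

Answer: A is at (east=-8, north=8) relative to G.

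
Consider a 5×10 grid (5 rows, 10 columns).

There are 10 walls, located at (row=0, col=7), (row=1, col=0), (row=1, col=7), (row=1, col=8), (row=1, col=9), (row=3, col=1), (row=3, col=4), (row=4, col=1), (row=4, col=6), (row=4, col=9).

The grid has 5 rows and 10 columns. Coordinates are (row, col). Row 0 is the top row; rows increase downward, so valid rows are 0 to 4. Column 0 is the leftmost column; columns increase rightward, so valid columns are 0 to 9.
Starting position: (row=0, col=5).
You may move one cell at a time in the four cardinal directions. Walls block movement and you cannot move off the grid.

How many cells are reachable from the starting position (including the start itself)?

BFS flood-fill from (row=0, col=5):
  Distance 0: (row=0, col=5)
  Distance 1: (row=0, col=4), (row=0, col=6), (row=1, col=5)
  Distance 2: (row=0, col=3), (row=1, col=4), (row=1, col=6), (row=2, col=5)
  Distance 3: (row=0, col=2), (row=1, col=3), (row=2, col=4), (row=2, col=6), (row=3, col=5)
  Distance 4: (row=0, col=1), (row=1, col=2), (row=2, col=3), (row=2, col=7), (row=3, col=6), (row=4, col=5)
  Distance 5: (row=0, col=0), (row=1, col=1), (row=2, col=2), (row=2, col=8), (row=3, col=3), (row=3, col=7), (row=4, col=4)
  Distance 6: (row=2, col=1), (row=2, col=9), (row=3, col=2), (row=3, col=8), (row=4, col=3), (row=4, col=7)
  Distance 7: (row=2, col=0), (row=3, col=9), (row=4, col=2), (row=4, col=8)
  Distance 8: (row=3, col=0)
  Distance 9: (row=4, col=0)
Total reachable: 38 (grid has 40 open cells total)

Answer: Reachable cells: 38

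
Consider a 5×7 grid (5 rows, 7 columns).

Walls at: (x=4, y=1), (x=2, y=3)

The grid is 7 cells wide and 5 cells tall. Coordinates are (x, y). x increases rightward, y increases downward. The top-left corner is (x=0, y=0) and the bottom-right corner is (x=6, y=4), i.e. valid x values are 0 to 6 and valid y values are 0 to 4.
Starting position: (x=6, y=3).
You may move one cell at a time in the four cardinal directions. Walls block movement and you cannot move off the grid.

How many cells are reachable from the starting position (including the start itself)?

Answer: Reachable cells: 33

Derivation:
BFS flood-fill from (x=6, y=3):
  Distance 0: (x=6, y=3)
  Distance 1: (x=6, y=2), (x=5, y=3), (x=6, y=4)
  Distance 2: (x=6, y=1), (x=5, y=2), (x=4, y=3), (x=5, y=4)
  Distance 3: (x=6, y=0), (x=5, y=1), (x=4, y=2), (x=3, y=3), (x=4, y=4)
  Distance 4: (x=5, y=0), (x=3, y=2), (x=3, y=4)
  Distance 5: (x=4, y=0), (x=3, y=1), (x=2, y=2), (x=2, y=4)
  Distance 6: (x=3, y=0), (x=2, y=1), (x=1, y=2), (x=1, y=4)
  Distance 7: (x=2, y=0), (x=1, y=1), (x=0, y=2), (x=1, y=3), (x=0, y=4)
  Distance 8: (x=1, y=0), (x=0, y=1), (x=0, y=3)
  Distance 9: (x=0, y=0)
Total reachable: 33 (grid has 33 open cells total)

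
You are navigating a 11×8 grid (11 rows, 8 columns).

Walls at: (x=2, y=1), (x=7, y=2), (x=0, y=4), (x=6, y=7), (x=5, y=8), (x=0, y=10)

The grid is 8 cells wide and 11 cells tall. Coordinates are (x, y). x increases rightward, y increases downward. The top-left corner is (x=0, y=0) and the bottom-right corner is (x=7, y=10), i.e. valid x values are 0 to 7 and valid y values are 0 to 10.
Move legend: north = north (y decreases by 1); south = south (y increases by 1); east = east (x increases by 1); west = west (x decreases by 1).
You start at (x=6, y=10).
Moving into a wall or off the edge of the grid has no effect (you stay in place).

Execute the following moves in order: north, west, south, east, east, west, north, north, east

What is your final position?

Answer: Final position: (x=7, y=8)

Derivation:
Start: (x=6, y=10)
  north (north): (x=6, y=10) -> (x=6, y=9)
  west (west): (x=6, y=9) -> (x=5, y=9)
  south (south): (x=5, y=9) -> (x=5, y=10)
  east (east): (x=5, y=10) -> (x=6, y=10)
  east (east): (x=6, y=10) -> (x=7, y=10)
  west (west): (x=7, y=10) -> (x=6, y=10)
  north (north): (x=6, y=10) -> (x=6, y=9)
  north (north): (x=6, y=9) -> (x=6, y=8)
  east (east): (x=6, y=8) -> (x=7, y=8)
Final: (x=7, y=8)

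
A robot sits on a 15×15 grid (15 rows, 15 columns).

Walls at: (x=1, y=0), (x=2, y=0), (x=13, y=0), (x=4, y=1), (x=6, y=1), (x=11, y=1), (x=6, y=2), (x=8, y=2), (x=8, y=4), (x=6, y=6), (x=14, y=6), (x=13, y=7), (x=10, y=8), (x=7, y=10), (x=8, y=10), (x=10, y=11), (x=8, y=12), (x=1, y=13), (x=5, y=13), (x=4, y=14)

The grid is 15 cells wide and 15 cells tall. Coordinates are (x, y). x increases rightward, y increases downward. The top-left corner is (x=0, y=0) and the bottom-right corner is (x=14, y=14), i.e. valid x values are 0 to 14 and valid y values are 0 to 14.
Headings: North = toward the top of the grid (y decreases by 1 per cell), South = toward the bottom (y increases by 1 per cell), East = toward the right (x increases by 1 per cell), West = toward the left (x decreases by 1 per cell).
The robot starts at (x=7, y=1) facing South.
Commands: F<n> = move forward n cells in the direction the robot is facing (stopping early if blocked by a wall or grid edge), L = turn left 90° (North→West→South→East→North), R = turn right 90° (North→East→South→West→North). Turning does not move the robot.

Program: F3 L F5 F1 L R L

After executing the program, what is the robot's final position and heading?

Answer: Final position: (x=7, y=4), facing North

Derivation:
Start: (x=7, y=1), facing South
  F3: move forward 3, now at (x=7, y=4)
  L: turn left, now facing East
  F5: move forward 0/5 (blocked), now at (x=7, y=4)
  F1: move forward 0/1 (blocked), now at (x=7, y=4)
  L: turn left, now facing North
  R: turn right, now facing East
  L: turn left, now facing North
Final: (x=7, y=4), facing North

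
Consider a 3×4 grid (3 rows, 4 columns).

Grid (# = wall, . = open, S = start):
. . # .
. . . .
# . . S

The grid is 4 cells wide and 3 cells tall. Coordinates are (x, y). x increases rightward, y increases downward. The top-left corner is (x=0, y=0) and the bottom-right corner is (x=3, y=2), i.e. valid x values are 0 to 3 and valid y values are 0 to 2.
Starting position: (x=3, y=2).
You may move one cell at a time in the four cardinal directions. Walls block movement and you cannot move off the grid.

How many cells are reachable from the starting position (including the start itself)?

Answer: Reachable cells: 10

Derivation:
BFS flood-fill from (x=3, y=2):
  Distance 0: (x=3, y=2)
  Distance 1: (x=3, y=1), (x=2, y=2)
  Distance 2: (x=3, y=0), (x=2, y=1), (x=1, y=2)
  Distance 3: (x=1, y=1)
  Distance 4: (x=1, y=0), (x=0, y=1)
  Distance 5: (x=0, y=0)
Total reachable: 10 (grid has 10 open cells total)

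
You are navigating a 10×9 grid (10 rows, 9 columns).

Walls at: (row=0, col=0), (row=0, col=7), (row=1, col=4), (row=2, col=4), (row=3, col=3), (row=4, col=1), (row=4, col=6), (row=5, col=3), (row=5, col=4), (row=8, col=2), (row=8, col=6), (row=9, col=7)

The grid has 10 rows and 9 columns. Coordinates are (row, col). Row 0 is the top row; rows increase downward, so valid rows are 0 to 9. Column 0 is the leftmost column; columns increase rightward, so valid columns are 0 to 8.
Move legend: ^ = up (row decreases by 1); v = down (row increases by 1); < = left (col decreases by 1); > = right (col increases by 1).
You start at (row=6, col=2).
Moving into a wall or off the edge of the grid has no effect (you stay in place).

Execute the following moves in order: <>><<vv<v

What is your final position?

Start: (row=6, col=2)
  < (left): (row=6, col=2) -> (row=6, col=1)
  > (right): (row=6, col=1) -> (row=6, col=2)
  > (right): (row=6, col=2) -> (row=6, col=3)
  < (left): (row=6, col=3) -> (row=6, col=2)
  < (left): (row=6, col=2) -> (row=6, col=1)
  v (down): (row=6, col=1) -> (row=7, col=1)
  v (down): (row=7, col=1) -> (row=8, col=1)
  < (left): (row=8, col=1) -> (row=8, col=0)
  v (down): (row=8, col=0) -> (row=9, col=0)
Final: (row=9, col=0)

Answer: Final position: (row=9, col=0)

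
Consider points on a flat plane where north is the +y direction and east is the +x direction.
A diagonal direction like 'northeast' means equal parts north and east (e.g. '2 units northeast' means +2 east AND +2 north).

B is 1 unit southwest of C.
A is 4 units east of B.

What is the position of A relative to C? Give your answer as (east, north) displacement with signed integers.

Place C at the origin (east=0, north=0).
  B is 1 unit southwest of C: delta (east=-1, north=-1); B at (east=-1, north=-1).
  A is 4 units east of B: delta (east=+4, north=+0); A at (east=3, north=-1).
Therefore A relative to C: (east=3, north=-1).

Answer: A is at (east=3, north=-1) relative to C.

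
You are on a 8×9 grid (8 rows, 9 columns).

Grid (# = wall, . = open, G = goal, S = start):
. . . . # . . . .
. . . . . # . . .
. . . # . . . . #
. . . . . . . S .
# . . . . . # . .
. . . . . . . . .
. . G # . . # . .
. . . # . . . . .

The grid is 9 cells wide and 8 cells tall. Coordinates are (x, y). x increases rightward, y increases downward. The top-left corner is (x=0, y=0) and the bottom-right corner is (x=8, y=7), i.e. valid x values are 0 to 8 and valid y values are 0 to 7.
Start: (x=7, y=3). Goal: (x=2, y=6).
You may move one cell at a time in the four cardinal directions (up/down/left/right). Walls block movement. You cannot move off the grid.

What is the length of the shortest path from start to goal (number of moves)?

Answer: Shortest path length: 8

Derivation:
BFS from (x=7, y=3) until reaching (x=2, y=6):
  Distance 0: (x=7, y=3)
  Distance 1: (x=7, y=2), (x=6, y=3), (x=8, y=3), (x=7, y=4)
  Distance 2: (x=7, y=1), (x=6, y=2), (x=5, y=3), (x=8, y=4), (x=7, y=5)
  Distance 3: (x=7, y=0), (x=6, y=1), (x=8, y=1), (x=5, y=2), (x=4, y=3), (x=5, y=4), (x=6, y=5), (x=8, y=5), (x=7, y=6)
  Distance 4: (x=6, y=0), (x=8, y=0), (x=4, y=2), (x=3, y=3), (x=4, y=4), (x=5, y=5), (x=8, y=6), (x=7, y=7)
  Distance 5: (x=5, y=0), (x=4, y=1), (x=2, y=3), (x=3, y=4), (x=4, y=5), (x=5, y=6), (x=6, y=7), (x=8, y=7)
  Distance 6: (x=3, y=1), (x=2, y=2), (x=1, y=3), (x=2, y=4), (x=3, y=5), (x=4, y=6), (x=5, y=7)
  Distance 7: (x=3, y=0), (x=2, y=1), (x=1, y=2), (x=0, y=3), (x=1, y=4), (x=2, y=5), (x=4, y=7)
  Distance 8: (x=2, y=0), (x=1, y=1), (x=0, y=2), (x=1, y=5), (x=2, y=6)  <- goal reached here
One shortest path (8 moves): (x=7, y=3) -> (x=6, y=3) -> (x=5, y=3) -> (x=4, y=3) -> (x=3, y=3) -> (x=2, y=3) -> (x=2, y=4) -> (x=2, y=5) -> (x=2, y=6)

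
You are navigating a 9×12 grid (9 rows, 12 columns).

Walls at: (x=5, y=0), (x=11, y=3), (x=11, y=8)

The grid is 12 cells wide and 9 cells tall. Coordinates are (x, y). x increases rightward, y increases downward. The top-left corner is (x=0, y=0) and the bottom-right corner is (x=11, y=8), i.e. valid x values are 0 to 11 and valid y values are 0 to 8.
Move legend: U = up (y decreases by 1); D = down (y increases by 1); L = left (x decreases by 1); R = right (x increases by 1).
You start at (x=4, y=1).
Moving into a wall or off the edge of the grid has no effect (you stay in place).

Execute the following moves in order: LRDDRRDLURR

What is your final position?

Answer: Final position: (x=7, y=3)

Derivation:
Start: (x=4, y=1)
  L (left): (x=4, y=1) -> (x=3, y=1)
  R (right): (x=3, y=1) -> (x=4, y=1)
  D (down): (x=4, y=1) -> (x=4, y=2)
  D (down): (x=4, y=2) -> (x=4, y=3)
  R (right): (x=4, y=3) -> (x=5, y=3)
  R (right): (x=5, y=3) -> (x=6, y=3)
  D (down): (x=6, y=3) -> (x=6, y=4)
  L (left): (x=6, y=4) -> (x=5, y=4)
  U (up): (x=5, y=4) -> (x=5, y=3)
  R (right): (x=5, y=3) -> (x=6, y=3)
  R (right): (x=6, y=3) -> (x=7, y=3)
Final: (x=7, y=3)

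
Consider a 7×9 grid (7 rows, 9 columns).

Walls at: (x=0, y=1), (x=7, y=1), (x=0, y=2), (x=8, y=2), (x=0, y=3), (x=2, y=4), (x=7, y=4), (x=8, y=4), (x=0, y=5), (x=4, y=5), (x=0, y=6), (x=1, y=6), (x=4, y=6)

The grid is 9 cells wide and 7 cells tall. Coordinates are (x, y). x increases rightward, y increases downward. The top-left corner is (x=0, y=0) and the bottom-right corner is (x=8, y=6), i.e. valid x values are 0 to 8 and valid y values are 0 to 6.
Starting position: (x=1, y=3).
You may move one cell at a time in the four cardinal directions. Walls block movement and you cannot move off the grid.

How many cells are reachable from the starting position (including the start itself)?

Answer: Reachable cells: 50

Derivation:
BFS flood-fill from (x=1, y=3):
  Distance 0: (x=1, y=3)
  Distance 1: (x=1, y=2), (x=2, y=3), (x=1, y=4)
  Distance 2: (x=1, y=1), (x=2, y=2), (x=3, y=3), (x=0, y=4), (x=1, y=5)
  Distance 3: (x=1, y=0), (x=2, y=1), (x=3, y=2), (x=4, y=3), (x=3, y=4), (x=2, y=5)
  Distance 4: (x=0, y=0), (x=2, y=0), (x=3, y=1), (x=4, y=2), (x=5, y=3), (x=4, y=4), (x=3, y=5), (x=2, y=6)
  Distance 5: (x=3, y=0), (x=4, y=1), (x=5, y=2), (x=6, y=3), (x=5, y=4), (x=3, y=6)
  Distance 6: (x=4, y=0), (x=5, y=1), (x=6, y=2), (x=7, y=3), (x=6, y=4), (x=5, y=5)
  Distance 7: (x=5, y=0), (x=6, y=1), (x=7, y=2), (x=8, y=3), (x=6, y=5), (x=5, y=6)
  Distance 8: (x=6, y=0), (x=7, y=5), (x=6, y=6)
  Distance 9: (x=7, y=0), (x=8, y=5), (x=7, y=6)
  Distance 10: (x=8, y=0), (x=8, y=6)
  Distance 11: (x=8, y=1)
Total reachable: 50 (grid has 50 open cells total)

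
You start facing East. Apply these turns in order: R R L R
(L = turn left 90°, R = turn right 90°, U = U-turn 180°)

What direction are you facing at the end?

Answer: Final heading: West

Derivation:
Start: East
  R (right (90° clockwise)) -> South
  R (right (90° clockwise)) -> West
  L (left (90° counter-clockwise)) -> South
  R (right (90° clockwise)) -> West
Final: West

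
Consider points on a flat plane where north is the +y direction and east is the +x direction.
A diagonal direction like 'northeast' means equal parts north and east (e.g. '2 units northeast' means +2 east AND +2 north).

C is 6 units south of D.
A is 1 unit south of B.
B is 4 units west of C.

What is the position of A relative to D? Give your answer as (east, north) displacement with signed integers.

Place D at the origin (east=0, north=0).
  C is 6 units south of D: delta (east=+0, north=-6); C at (east=0, north=-6).
  B is 4 units west of C: delta (east=-4, north=+0); B at (east=-4, north=-6).
  A is 1 unit south of B: delta (east=+0, north=-1); A at (east=-4, north=-7).
Therefore A relative to D: (east=-4, north=-7).

Answer: A is at (east=-4, north=-7) relative to D.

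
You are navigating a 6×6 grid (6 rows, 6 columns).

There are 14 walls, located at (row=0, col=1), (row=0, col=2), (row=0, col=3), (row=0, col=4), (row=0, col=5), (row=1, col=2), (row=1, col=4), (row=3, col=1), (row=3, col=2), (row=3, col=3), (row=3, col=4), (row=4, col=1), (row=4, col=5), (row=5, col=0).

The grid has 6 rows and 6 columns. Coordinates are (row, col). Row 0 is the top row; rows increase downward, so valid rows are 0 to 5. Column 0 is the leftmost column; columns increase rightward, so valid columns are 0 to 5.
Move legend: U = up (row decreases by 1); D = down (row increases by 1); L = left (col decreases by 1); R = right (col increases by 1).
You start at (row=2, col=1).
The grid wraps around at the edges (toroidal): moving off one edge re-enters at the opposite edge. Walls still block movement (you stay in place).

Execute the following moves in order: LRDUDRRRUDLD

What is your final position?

Answer: Final position: (row=2, col=3)

Derivation:
Start: (row=2, col=1)
  L (left): (row=2, col=1) -> (row=2, col=0)
  R (right): (row=2, col=0) -> (row=2, col=1)
  D (down): blocked, stay at (row=2, col=1)
  U (up): (row=2, col=1) -> (row=1, col=1)
  D (down): (row=1, col=1) -> (row=2, col=1)
  R (right): (row=2, col=1) -> (row=2, col=2)
  R (right): (row=2, col=2) -> (row=2, col=3)
  R (right): (row=2, col=3) -> (row=2, col=4)
  U (up): blocked, stay at (row=2, col=4)
  D (down): blocked, stay at (row=2, col=4)
  L (left): (row=2, col=4) -> (row=2, col=3)
  D (down): blocked, stay at (row=2, col=3)
Final: (row=2, col=3)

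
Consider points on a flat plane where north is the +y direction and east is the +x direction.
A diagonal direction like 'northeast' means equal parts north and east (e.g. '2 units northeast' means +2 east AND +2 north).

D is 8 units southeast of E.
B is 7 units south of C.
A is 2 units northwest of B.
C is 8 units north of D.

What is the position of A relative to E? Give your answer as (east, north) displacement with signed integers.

Answer: A is at (east=6, north=-5) relative to E.

Derivation:
Place E at the origin (east=0, north=0).
  D is 8 units southeast of E: delta (east=+8, north=-8); D at (east=8, north=-8).
  C is 8 units north of D: delta (east=+0, north=+8); C at (east=8, north=0).
  B is 7 units south of C: delta (east=+0, north=-7); B at (east=8, north=-7).
  A is 2 units northwest of B: delta (east=-2, north=+2); A at (east=6, north=-5).
Therefore A relative to E: (east=6, north=-5).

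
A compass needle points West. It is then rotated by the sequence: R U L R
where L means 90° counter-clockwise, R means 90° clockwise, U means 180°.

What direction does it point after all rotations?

Start: West
  R (right (90° clockwise)) -> North
  U (U-turn (180°)) -> South
  L (left (90° counter-clockwise)) -> East
  R (right (90° clockwise)) -> South
Final: South

Answer: Final heading: South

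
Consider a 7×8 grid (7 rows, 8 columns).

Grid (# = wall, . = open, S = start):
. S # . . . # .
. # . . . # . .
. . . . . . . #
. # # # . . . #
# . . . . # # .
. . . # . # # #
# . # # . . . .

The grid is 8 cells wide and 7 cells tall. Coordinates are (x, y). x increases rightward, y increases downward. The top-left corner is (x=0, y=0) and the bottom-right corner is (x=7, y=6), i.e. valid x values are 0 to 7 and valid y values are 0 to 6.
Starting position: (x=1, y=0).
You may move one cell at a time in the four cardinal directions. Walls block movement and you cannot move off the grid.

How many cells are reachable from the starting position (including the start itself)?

Answer: Reachable cells: 36

Derivation:
BFS flood-fill from (x=1, y=0):
  Distance 0: (x=1, y=0)
  Distance 1: (x=0, y=0)
  Distance 2: (x=0, y=1)
  Distance 3: (x=0, y=2)
  Distance 4: (x=1, y=2), (x=0, y=3)
  Distance 5: (x=2, y=2)
  Distance 6: (x=2, y=1), (x=3, y=2)
  Distance 7: (x=3, y=1), (x=4, y=2)
  Distance 8: (x=3, y=0), (x=4, y=1), (x=5, y=2), (x=4, y=3)
  Distance 9: (x=4, y=0), (x=6, y=2), (x=5, y=3), (x=4, y=4)
  Distance 10: (x=5, y=0), (x=6, y=1), (x=6, y=3), (x=3, y=4), (x=4, y=5)
  Distance 11: (x=7, y=1), (x=2, y=4), (x=4, y=6)
  Distance 12: (x=7, y=0), (x=1, y=4), (x=2, y=5), (x=5, y=6)
  Distance 13: (x=1, y=5), (x=6, y=6)
  Distance 14: (x=0, y=5), (x=1, y=6), (x=7, y=6)
Total reachable: 36 (grid has 37 open cells total)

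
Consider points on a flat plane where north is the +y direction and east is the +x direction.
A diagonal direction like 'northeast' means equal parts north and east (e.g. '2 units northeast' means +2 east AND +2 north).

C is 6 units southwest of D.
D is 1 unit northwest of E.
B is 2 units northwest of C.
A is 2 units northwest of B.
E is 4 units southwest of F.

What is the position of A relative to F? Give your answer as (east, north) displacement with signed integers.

Place F at the origin (east=0, north=0).
  E is 4 units southwest of F: delta (east=-4, north=-4); E at (east=-4, north=-4).
  D is 1 unit northwest of E: delta (east=-1, north=+1); D at (east=-5, north=-3).
  C is 6 units southwest of D: delta (east=-6, north=-6); C at (east=-11, north=-9).
  B is 2 units northwest of C: delta (east=-2, north=+2); B at (east=-13, north=-7).
  A is 2 units northwest of B: delta (east=-2, north=+2); A at (east=-15, north=-5).
Therefore A relative to F: (east=-15, north=-5).

Answer: A is at (east=-15, north=-5) relative to F.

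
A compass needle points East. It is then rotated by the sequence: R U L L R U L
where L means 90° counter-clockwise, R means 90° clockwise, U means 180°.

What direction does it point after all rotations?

Answer: Final heading: North

Derivation:
Start: East
  R (right (90° clockwise)) -> South
  U (U-turn (180°)) -> North
  L (left (90° counter-clockwise)) -> West
  L (left (90° counter-clockwise)) -> South
  R (right (90° clockwise)) -> West
  U (U-turn (180°)) -> East
  L (left (90° counter-clockwise)) -> North
Final: North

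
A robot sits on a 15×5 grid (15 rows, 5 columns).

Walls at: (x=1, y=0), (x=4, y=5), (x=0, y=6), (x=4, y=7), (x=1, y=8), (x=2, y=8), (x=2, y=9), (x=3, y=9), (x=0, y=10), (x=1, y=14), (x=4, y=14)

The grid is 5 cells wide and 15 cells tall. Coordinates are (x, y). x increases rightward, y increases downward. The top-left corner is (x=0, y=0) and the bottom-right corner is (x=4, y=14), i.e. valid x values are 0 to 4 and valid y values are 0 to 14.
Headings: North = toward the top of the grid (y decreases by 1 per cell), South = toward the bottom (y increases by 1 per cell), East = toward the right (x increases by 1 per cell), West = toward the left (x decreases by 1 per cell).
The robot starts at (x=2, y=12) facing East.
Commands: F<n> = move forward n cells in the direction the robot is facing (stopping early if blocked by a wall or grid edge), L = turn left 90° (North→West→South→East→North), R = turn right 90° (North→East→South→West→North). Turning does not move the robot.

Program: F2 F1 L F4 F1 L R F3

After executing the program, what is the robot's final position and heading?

Answer: Final position: (x=4, y=8), facing North

Derivation:
Start: (x=2, y=12), facing East
  F2: move forward 2, now at (x=4, y=12)
  F1: move forward 0/1 (blocked), now at (x=4, y=12)
  L: turn left, now facing North
  F4: move forward 4, now at (x=4, y=8)
  F1: move forward 0/1 (blocked), now at (x=4, y=8)
  L: turn left, now facing West
  R: turn right, now facing North
  F3: move forward 0/3 (blocked), now at (x=4, y=8)
Final: (x=4, y=8), facing North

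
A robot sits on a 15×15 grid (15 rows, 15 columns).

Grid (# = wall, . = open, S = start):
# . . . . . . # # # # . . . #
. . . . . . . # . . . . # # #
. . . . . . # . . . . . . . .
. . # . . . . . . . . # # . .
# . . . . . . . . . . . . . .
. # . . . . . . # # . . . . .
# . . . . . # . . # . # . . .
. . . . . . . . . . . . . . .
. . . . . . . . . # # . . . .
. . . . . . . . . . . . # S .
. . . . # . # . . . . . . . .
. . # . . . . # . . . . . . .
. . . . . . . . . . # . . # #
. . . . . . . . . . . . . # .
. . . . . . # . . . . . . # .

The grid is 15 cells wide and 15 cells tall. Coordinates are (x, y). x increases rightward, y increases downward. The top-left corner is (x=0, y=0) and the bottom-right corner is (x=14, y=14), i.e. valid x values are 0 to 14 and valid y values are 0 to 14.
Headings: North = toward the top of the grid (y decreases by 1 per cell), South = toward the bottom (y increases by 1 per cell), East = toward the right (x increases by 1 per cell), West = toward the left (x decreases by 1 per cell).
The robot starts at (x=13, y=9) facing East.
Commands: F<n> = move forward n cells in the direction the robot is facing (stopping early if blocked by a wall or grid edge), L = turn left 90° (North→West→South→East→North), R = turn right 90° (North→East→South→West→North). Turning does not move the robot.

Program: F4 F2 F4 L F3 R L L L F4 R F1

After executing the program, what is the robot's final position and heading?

Answer: Final position: (x=13, y=10), facing West

Derivation:
Start: (x=13, y=9), facing East
  F4: move forward 1/4 (blocked), now at (x=14, y=9)
  F2: move forward 0/2 (blocked), now at (x=14, y=9)
  F4: move forward 0/4 (blocked), now at (x=14, y=9)
  L: turn left, now facing North
  F3: move forward 3, now at (x=14, y=6)
  R: turn right, now facing East
  L: turn left, now facing North
  L: turn left, now facing West
  L: turn left, now facing South
  F4: move forward 4, now at (x=14, y=10)
  R: turn right, now facing West
  F1: move forward 1, now at (x=13, y=10)
Final: (x=13, y=10), facing West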